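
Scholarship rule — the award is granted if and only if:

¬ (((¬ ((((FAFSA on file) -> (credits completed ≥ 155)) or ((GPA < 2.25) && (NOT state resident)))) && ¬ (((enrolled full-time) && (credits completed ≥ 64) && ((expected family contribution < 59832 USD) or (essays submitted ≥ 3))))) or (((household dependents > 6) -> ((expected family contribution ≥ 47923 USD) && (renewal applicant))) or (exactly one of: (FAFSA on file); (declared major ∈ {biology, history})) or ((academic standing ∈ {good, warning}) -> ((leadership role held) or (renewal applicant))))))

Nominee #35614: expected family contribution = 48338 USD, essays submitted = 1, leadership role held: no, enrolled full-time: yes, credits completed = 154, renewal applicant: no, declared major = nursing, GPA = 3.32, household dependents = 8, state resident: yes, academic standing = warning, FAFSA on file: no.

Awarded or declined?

Atomic conditions:
  FAFSA on file: no → false
  credits completed ≥ 155: 154 ≥ 155 is false
  GPA < 2.25: 3.32 < 2.25 is false
  NOT state resident: yes → false
  enrolled full-time: yes → true
  credits completed ≥ 64: 154 ≥ 64 is true
  expected family contribution < 59832 USD: 48338 < 59832 is true
  essays submitted ≥ 3: 1 ≥ 3 is false
  household dependents > 6: 8 > 6 is true
  expected family contribution ≥ 47923 USD: 48338 ≥ 47923 is true
  renewal applicant: no → false
  declared major ∈ {biology, history}: nursing is not in the set → false
  academic standing ∈ {good, warning}: warning is in the set → true
  leadership role held: no → false
Combine:
[1.1.1.1.1] false → false (antecedent false ⇒ implication holds) = true
[1.1.1.1.2] false AND false = false
[1.1.1.1] true OR false = true
[1.1.1] NOT true = false
[1.1.2.1.3] true OR false = true
[1.1.2.1] true AND true AND true = true
[1.1.2] NOT true = false
[1.1] false AND false = false
[1.2.1.2] true AND false = false
[1.2.1] true → false = false
[1.2.2] exactly-one(false, false) = false
[1.2.3.2] false OR false = false
[1.2.3] true → false = false
[1.2] false OR false OR false = false
[1] false OR false = false
[root] NOT false = true
Overall: true → awarded

Awarded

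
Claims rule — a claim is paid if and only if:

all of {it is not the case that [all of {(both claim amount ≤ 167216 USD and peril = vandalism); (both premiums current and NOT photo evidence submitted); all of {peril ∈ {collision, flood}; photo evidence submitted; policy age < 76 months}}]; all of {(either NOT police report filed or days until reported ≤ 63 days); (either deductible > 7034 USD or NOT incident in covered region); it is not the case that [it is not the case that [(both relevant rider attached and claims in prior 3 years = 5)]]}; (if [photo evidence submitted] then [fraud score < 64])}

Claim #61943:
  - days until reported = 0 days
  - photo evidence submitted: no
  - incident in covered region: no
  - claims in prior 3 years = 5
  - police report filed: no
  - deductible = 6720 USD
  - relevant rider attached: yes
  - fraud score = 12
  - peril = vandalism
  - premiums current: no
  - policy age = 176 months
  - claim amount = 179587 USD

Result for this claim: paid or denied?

Atomic conditions:
  claim amount ≤ 167216 USD: 179587 ≤ 167216 is false
  peril = vandalism: vandalism == vandalism is true
  premiums current: no → false
  NOT photo evidence submitted: no → true
  peril ∈ {collision, flood}: vandalism is not in the set → false
  photo evidence submitted: no → false
  policy age < 76 months: 176 < 76 is false
  NOT police report filed: no → true
  days until reported ≤ 63 days: 0 ≤ 63 is true
  deductible > 7034 USD: 6720 > 7034 is false
  NOT incident in covered region: no → true
  relevant rider attached: yes → true
  claims in prior 3 years = 5: 5 == 5 is true
  fraud score < 64: 12 < 64 is true
Combine:
[1.1.1] false AND true = false
[1.1.2] false AND true = false
[1.1.3] false AND false AND false = false
[1.1] false AND false AND false = false
[1] NOT false = true
[2.1] true OR true = true
[2.2] false OR true = true
[2.3.1.1] true AND true = true
[2.3.1] NOT true = false
[2.3] NOT false = true
[2] true AND true AND true = true
[3] false → true (antecedent false ⇒ implication holds) = true
[root] true AND true AND true = true
Overall: true → paid

Paid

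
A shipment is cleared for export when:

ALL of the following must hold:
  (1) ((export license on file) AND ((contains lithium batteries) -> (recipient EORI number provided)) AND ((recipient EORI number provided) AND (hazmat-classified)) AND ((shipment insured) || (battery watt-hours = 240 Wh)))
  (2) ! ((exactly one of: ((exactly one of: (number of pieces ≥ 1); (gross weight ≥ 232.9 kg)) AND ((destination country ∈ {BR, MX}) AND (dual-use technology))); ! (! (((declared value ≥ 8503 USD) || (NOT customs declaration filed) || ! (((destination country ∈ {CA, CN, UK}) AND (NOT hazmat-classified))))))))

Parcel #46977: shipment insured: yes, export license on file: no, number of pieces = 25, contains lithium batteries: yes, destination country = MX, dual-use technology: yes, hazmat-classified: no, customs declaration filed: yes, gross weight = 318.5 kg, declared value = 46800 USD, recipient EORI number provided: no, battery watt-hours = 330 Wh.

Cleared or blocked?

Blocked

Atomic conditions:
  export license on file: no → false
  contains lithium batteries: yes → true
  recipient EORI number provided: no → false
  hazmat-classified: no → false
  shipment insured: yes → true
  battery watt-hours = 240 Wh: 330 == 240 is false
  number of pieces ≥ 1: 25 ≥ 1 is true
  gross weight ≥ 232.9 kg: 318.5 ≥ 232.9 is true
  destination country ∈ {BR, MX}: MX is in the set → true
  dual-use technology: yes → true
  declared value ≥ 8503 USD: 46800 ≥ 8503 is true
  NOT customs declaration filed: yes → false
  destination country ∈ {CA, CN, UK}: MX is not in the set → false
  NOT hazmat-classified: no → true
Combine:
[1.2] true → false = false
[1.3] false AND false = false
[1.4] true OR false = true
[1] false AND false AND false AND true = false
[2.1.1.1] exactly-one(true, true) = false
[2.1.1.2] true AND true = true
[2.1.1] false AND true = false
[2.1.2.1.1.3.1] false AND true = false
[2.1.2.1.1.3] NOT false = true
[2.1.2.1.1] true OR false OR true = true
[2.1.2.1] NOT true = false
[2.1.2] NOT false = true
[2.1] exactly-one(false, true) = true
[2] NOT true = false
[root] false AND false = false
Overall: false → blocked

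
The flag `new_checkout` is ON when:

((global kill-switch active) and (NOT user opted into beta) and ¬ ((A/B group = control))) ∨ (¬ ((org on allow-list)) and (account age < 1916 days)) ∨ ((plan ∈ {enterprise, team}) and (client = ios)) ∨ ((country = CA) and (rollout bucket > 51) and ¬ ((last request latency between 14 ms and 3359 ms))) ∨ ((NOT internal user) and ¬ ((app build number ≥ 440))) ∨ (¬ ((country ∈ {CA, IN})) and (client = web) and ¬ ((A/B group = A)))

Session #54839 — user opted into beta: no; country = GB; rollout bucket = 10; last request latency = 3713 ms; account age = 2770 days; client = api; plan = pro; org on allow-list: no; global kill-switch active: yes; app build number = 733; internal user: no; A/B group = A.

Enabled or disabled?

Enabled

Atomic conditions:
  global kill-switch active: yes → true
  NOT user opted into beta: no → true
  A/B group = control: A == control is false
  org on allow-list: no → false
  account age < 1916 days: 2770 < 1916 is false
  plan ∈ {enterprise, team}: pro is not in the set → false
  client = ios: api == ios is false
  country = CA: GB == CA is false
  rollout bucket > 51: 10 > 51 is false
  last request latency between 14 ms and 3359 ms: 3713 in [14, 3359] is false
  NOT internal user: no → true
  app build number ≥ 440: 733 ≥ 440 is true
  country ∈ {CA, IN}: GB is not in the set → false
  client = web: api == web is false
  A/B group = A: A == A is true
Combine:
[1.3] NOT false = true
[1] true AND true AND true = true
[2.1] NOT false = true
[2] true AND false = false
[3] false AND false = false
[4.3] NOT false = true
[4] false AND false AND true = false
[5.2] NOT true = false
[5] true AND false = false
[6.1] NOT false = true
[6.3] NOT true = false
[6] true AND false AND false = false
[root] true OR false OR false OR false OR false OR false = true
Overall: true → enabled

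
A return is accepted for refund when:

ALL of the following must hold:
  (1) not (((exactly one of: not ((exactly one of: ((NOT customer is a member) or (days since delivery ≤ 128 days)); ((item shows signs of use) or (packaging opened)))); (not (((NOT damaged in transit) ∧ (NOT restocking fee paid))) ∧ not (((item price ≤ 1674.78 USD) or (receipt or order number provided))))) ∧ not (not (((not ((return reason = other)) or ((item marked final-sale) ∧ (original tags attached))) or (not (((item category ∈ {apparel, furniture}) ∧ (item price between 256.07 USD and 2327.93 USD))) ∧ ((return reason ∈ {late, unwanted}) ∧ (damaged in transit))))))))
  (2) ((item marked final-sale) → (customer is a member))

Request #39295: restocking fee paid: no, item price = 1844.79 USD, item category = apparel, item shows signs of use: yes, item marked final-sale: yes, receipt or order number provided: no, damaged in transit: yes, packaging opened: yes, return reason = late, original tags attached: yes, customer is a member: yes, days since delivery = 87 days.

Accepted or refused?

Atomic conditions:
  NOT customer is a member: yes → false
  days since delivery ≤ 128 days: 87 ≤ 128 is true
  item shows signs of use: yes → true
  packaging opened: yes → true
  NOT damaged in transit: yes → false
  NOT restocking fee paid: no → true
  item price ≤ 1674.78 USD: 1844.79 ≤ 1674.78 is false
  receipt or order number provided: no → false
  return reason = other: late == other is false
  item marked final-sale: yes → true
  original tags attached: yes → true
  item category ∈ {apparel, furniture}: apparel is in the set → true
  item price between 256.07 USD and 2327.93 USD: 1844.79 in [256.07, 2327.93] is true
  return reason ∈ {late, unwanted}: late is in the set → true
  damaged in transit: yes → true
  customer is a member: yes → true
Combine:
[1.1.1.1.1.1] false OR true = true
[1.1.1.1.1.2] true OR true = true
[1.1.1.1.1] exactly-one(true, true) = false
[1.1.1.1] NOT false = true
[1.1.1.2.1.1] false AND true = false
[1.1.1.2.1] NOT false = true
[1.1.1.2.2.1] false OR false = false
[1.1.1.2.2] NOT false = true
[1.1.1.2] true AND true = true
[1.1.1] exactly-one(true, true) = false
[1.1.2.1.1.1.1] NOT false = true
[1.1.2.1.1.1.2] true AND true = true
[1.1.2.1.1.1] true OR true = true
[1.1.2.1.1.2.1.1] true AND true = true
[1.1.2.1.1.2.1] NOT true = false
[1.1.2.1.1.2.2] true AND true = true
[1.1.2.1.1.2] false AND true = false
[1.1.2.1.1] true OR false = true
[1.1.2.1] NOT true = false
[1.1.2] NOT false = true
[1.1] false AND true = false
[1] NOT false = true
[2] true → true = true
[root] true AND true = true
Overall: true → accepted

Accepted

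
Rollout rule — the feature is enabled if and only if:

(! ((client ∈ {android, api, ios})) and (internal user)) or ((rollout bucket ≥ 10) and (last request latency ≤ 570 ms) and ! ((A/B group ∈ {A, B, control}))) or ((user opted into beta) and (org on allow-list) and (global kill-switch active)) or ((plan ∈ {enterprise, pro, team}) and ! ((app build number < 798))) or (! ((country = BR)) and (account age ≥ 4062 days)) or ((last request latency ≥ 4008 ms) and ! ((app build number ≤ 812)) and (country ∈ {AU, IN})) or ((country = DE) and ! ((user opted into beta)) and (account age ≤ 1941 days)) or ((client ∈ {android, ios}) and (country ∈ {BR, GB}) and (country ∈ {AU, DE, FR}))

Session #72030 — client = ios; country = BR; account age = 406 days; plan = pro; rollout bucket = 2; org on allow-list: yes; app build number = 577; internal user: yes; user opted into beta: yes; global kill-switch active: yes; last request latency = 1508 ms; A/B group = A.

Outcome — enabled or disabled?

Enabled

Atomic conditions:
  client ∈ {android, api, ios}: ios is in the set → true
  internal user: yes → true
  rollout bucket ≥ 10: 2 ≥ 10 is false
  last request latency ≤ 570 ms: 1508 ≤ 570 is false
  A/B group ∈ {A, B, control}: A is in the set → true
  user opted into beta: yes → true
  org on allow-list: yes → true
  global kill-switch active: yes → true
  plan ∈ {enterprise, pro, team}: pro is in the set → true
  app build number < 798: 577 < 798 is true
  country = BR: BR == BR is true
  account age ≥ 4062 days: 406 ≥ 4062 is false
  last request latency ≥ 4008 ms: 1508 ≥ 4008 is false
  app build number ≤ 812: 577 ≤ 812 is true
  country ∈ {AU, IN}: BR is not in the set → false
  country = DE: BR == DE is false
  account age ≤ 1941 days: 406 ≤ 1941 is true
  client ∈ {android, ios}: ios is in the set → true
  country ∈ {BR, GB}: BR is in the set → true
  country ∈ {AU, DE, FR}: BR is not in the set → false
Combine:
[1.1] NOT true = false
[1] false AND true = false
[2.3] NOT true = false
[2] false AND false AND false = false
[3] true AND true AND true = true
[4.2] NOT true = false
[4] true AND false = false
[5.1] NOT true = false
[5] false AND false = false
[6.2] NOT true = false
[6] false AND false AND false = false
[7.2] NOT true = false
[7] false AND false AND true = false
[8] true AND true AND false = false
[root] false OR false OR true OR false OR false OR false OR false OR false = true
Overall: true → enabled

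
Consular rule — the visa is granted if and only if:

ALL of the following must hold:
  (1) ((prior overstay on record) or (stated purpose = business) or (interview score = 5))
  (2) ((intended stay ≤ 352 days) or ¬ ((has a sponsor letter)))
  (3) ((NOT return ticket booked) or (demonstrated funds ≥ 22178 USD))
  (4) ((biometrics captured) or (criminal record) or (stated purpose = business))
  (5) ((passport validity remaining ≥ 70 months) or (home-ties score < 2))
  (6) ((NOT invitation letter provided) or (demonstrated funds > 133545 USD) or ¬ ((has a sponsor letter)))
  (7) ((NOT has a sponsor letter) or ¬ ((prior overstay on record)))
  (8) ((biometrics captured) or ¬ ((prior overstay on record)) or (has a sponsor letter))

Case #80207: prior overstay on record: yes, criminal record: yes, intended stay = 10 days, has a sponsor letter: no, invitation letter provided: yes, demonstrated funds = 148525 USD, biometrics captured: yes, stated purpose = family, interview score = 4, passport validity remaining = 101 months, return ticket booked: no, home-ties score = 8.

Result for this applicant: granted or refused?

Granted

Atomic conditions:
  prior overstay on record: yes → true
  stated purpose = business: family == business is false
  interview score = 5: 4 == 5 is false
  intended stay ≤ 352 days: 10 ≤ 352 is true
  has a sponsor letter: no → false
  NOT return ticket booked: no → true
  demonstrated funds ≥ 22178 USD: 148525 ≥ 22178 is true
  biometrics captured: yes → true
  criminal record: yes → true
  passport validity remaining ≥ 70 months: 101 ≥ 70 is true
  home-ties score < 2: 8 < 2 is false
  NOT invitation letter provided: yes → false
  demonstrated funds > 133545 USD: 148525 > 133545 is true
  NOT has a sponsor letter: no → true
Combine:
[1] true OR false OR false = true
[2.2] NOT false = true
[2] true OR true = true
[3] true OR true = true
[4] true OR true OR false = true
[5] true OR false = true
[6.3] NOT false = true
[6] false OR true OR true = true
[7.2] NOT true = false
[7] true OR false = true
[8.2] NOT true = false
[8] true OR false OR false = true
[root] true AND true AND true AND true AND true AND true AND true AND true = true
Overall: true → granted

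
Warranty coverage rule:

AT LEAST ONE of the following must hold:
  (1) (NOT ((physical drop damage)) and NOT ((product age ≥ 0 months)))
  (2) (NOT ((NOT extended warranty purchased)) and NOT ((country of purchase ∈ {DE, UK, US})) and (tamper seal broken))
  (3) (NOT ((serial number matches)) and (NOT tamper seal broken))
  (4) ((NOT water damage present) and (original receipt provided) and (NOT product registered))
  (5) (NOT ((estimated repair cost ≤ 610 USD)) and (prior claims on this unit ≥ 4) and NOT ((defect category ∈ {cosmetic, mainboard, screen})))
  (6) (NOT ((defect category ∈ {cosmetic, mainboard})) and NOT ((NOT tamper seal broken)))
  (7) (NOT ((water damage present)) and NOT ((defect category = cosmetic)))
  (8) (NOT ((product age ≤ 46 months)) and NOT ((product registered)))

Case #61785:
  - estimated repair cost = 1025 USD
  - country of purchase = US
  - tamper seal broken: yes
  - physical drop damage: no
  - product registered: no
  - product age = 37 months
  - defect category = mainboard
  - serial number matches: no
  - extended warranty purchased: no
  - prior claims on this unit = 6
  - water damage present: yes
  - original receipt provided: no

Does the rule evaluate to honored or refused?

Refused

Atomic conditions:
  physical drop damage: no → false
  product age ≥ 0 months: 37 ≥ 0 is true
  NOT extended warranty purchased: no → true
  country of purchase ∈ {DE, UK, US}: US is in the set → true
  tamper seal broken: yes → true
  serial number matches: no → false
  NOT tamper seal broken: yes → false
  NOT water damage present: yes → false
  original receipt provided: no → false
  NOT product registered: no → true
  estimated repair cost ≤ 610 USD: 1025 ≤ 610 is false
  prior claims on this unit ≥ 4: 6 ≥ 4 is true
  defect category ∈ {cosmetic, mainboard, screen}: mainboard is in the set → true
  defect category ∈ {cosmetic, mainboard}: mainboard is in the set → true
  water damage present: yes → true
  defect category = cosmetic: mainboard == cosmetic is false
  product age ≤ 46 months: 37 ≤ 46 is true
  product registered: no → false
Combine:
[1.1] NOT false = true
[1.2] NOT true = false
[1] true AND false = false
[2.1] NOT true = false
[2.2] NOT true = false
[2] false AND false AND true = false
[3.1] NOT false = true
[3] true AND false = false
[4] false AND false AND true = false
[5.1] NOT false = true
[5.3] NOT true = false
[5] true AND true AND false = false
[6.1] NOT true = false
[6.2] NOT false = true
[6] false AND true = false
[7.1] NOT true = false
[7.2] NOT false = true
[7] false AND true = false
[8.1] NOT true = false
[8.2] NOT false = true
[8] false AND true = false
[root] false OR false OR false OR false OR false OR false OR false OR false = false
Overall: false → refused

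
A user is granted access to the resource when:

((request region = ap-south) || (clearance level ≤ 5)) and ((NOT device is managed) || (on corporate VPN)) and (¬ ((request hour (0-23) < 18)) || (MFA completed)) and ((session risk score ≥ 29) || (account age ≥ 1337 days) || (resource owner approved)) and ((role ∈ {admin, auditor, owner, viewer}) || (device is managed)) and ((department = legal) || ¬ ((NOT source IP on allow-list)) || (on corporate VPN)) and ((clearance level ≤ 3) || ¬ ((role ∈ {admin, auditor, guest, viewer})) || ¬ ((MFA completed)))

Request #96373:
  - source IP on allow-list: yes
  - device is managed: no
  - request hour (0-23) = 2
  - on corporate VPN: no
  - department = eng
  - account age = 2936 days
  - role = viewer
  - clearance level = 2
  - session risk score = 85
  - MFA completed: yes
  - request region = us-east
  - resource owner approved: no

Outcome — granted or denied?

Atomic conditions:
  request region = ap-south: us-east == ap-south is false
  clearance level ≤ 5: 2 ≤ 5 is true
  NOT device is managed: no → true
  on corporate VPN: no → false
  request hour (0-23) < 18: 2 < 18 is true
  MFA completed: yes → true
  session risk score ≥ 29: 85 ≥ 29 is true
  account age ≥ 1337 days: 2936 ≥ 1337 is true
  resource owner approved: no → false
  role ∈ {admin, auditor, owner, viewer}: viewer is in the set → true
  device is managed: no → false
  department = legal: eng == legal is false
  NOT source IP on allow-list: yes → false
  clearance level ≤ 3: 2 ≤ 3 is true
  role ∈ {admin, auditor, guest, viewer}: viewer is in the set → true
Combine:
[1] false OR true = true
[2] true OR false = true
[3.1] NOT true = false
[3] false OR true = true
[4] true OR true OR false = true
[5] true OR false = true
[6.2] NOT false = true
[6] false OR true OR false = true
[7.2] NOT true = false
[7.3] NOT true = false
[7] true OR false OR false = true
[root] true AND true AND true AND true AND true AND true AND true = true
Overall: true → granted

Granted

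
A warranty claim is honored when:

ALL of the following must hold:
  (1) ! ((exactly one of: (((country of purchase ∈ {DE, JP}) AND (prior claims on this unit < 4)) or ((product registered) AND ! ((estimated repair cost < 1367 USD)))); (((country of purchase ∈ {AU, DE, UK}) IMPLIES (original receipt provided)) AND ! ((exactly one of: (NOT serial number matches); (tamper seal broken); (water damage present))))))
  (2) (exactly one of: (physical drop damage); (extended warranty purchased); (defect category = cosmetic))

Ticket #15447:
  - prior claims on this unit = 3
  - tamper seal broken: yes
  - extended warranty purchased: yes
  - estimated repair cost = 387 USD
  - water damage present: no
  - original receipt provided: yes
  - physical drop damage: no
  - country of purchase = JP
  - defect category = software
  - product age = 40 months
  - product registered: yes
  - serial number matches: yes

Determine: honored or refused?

Refused

Atomic conditions:
  country of purchase ∈ {DE, JP}: JP is in the set → true
  prior claims on this unit < 4: 3 < 4 is true
  product registered: yes → true
  estimated repair cost < 1367 USD: 387 < 1367 is true
  country of purchase ∈ {AU, DE, UK}: JP is not in the set → false
  original receipt provided: yes → true
  NOT serial number matches: yes → false
  tamper seal broken: yes → true
  water damage present: no → false
  physical drop damage: no → false
  extended warranty purchased: yes → true
  defect category = cosmetic: software == cosmetic is false
Combine:
[1.1.1.1] true AND true = true
[1.1.1.2.2] NOT true = false
[1.1.1.2] true AND false = false
[1.1.1] true OR false = true
[1.1.2.1] false → true (antecedent false ⇒ implication holds) = true
[1.1.2.2.1] exactly-one(false, true, false) = true
[1.1.2.2] NOT true = false
[1.1.2] true AND false = false
[1.1] exactly-one(true, false) = true
[1] NOT true = false
[2] exactly-one(false, true, false) = true
[root] false AND true = false
Overall: false → refused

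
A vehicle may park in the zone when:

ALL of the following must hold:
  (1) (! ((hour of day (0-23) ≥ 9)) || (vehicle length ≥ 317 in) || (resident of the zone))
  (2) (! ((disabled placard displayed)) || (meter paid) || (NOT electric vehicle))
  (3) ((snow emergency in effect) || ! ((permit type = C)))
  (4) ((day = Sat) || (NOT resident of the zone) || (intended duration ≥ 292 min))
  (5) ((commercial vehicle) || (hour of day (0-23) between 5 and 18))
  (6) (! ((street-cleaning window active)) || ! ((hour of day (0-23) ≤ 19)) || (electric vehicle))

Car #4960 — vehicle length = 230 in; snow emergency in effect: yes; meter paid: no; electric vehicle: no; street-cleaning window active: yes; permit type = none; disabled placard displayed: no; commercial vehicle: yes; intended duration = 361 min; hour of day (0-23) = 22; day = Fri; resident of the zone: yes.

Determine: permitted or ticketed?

Atomic conditions:
  hour of day (0-23) ≥ 9: 22 ≥ 9 is true
  vehicle length ≥ 317 in: 230 ≥ 317 is false
  resident of the zone: yes → true
  disabled placard displayed: no → false
  meter paid: no → false
  NOT electric vehicle: no → true
  snow emergency in effect: yes → true
  permit type = C: none == C is false
  day = Sat: Fri == Sat is false
  NOT resident of the zone: yes → false
  intended duration ≥ 292 min: 361 ≥ 292 is true
  commercial vehicle: yes → true
  hour of day (0-23) between 5 and 18: 22 in [5, 18] is false
  street-cleaning window active: yes → true
  hour of day (0-23) ≤ 19: 22 ≤ 19 is false
  electric vehicle: no → false
Combine:
[1.1] NOT true = false
[1] false OR false OR true = true
[2.1] NOT false = true
[2] true OR false OR true = true
[3.2] NOT false = true
[3] true OR true = true
[4] false OR false OR true = true
[5] true OR false = true
[6.1] NOT true = false
[6.2] NOT false = true
[6] false OR true OR false = true
[root] true AND true AND true AND true AND true AND true = true
Overall: true → permitted

Permitted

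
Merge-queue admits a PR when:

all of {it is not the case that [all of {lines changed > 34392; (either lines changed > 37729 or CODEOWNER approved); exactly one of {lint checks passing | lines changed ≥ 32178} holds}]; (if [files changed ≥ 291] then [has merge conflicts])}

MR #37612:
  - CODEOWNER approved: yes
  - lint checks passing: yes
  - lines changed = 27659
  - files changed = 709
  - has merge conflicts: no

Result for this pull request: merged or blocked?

Blocked

Atomic conditions:
  lines changed > 34392: 27659 > 34392 is false
  lines changed > 37729: 27659 > 37729 is false
  CODEOWNER approved: yes → true
  lint checks passing: yes → true
  lines changed ≥ 32178: 27659 ≥ 32178 is false
  files changed ≥ 291: 709 ≥ 291 is true
  has merge conflicts: no → false
Combine:
[1.1.2] false OR true = true
[1.1.3] exactly-one(true, false) = true
[1.1] false AND true AND true = false
[1] NOT false = true
[2] true → false = false
[root] true AND false = false
Overall: false → blocked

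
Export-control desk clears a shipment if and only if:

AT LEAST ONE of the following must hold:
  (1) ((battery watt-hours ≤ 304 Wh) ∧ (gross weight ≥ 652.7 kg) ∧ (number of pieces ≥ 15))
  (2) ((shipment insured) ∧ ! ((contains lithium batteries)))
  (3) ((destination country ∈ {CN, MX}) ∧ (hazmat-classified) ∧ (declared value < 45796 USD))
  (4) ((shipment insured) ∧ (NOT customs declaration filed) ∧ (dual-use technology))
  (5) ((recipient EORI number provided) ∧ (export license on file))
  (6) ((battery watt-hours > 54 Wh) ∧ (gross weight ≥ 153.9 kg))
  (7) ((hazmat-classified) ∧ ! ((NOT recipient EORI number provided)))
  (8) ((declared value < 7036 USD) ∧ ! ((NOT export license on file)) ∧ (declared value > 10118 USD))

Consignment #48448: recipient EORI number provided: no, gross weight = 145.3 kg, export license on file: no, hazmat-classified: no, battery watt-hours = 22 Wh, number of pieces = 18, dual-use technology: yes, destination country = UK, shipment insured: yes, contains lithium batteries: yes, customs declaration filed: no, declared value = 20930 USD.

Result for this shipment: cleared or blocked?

Atomic conditions:
  battery watt-hours ≤ 304 Wh: 22 ≤ 304 is true
  gross weight ≥ 652.7 kg: 145.3 ≥ 652.7 is false
  number of pieces ≥ 15: 18 ≥ 15 is true
  shipment insured: yes → true
  contains lithium batteries: yes → true
  destination country ∈ {CN, MX}: UK is not in the set → false
  hazmat-classified: no → false
  declared value < 45796 USD: 20930 < 45796 is true
  NOT customs declaration filed: no → true
  dual-use technology: yes → true
  recipient EORI number provided: no → false
  export license on file: no → false
  battery watt-hours > 54 Wh: 22 > 54 is false
  gross weight ≥ 153.9 kg: 145.3 ≥ 153.9 is false
  NOT recipient EORI number provided: no → true
  declared value < 7036 USD: 20930 < 7036 is false
  NOT export license on file: no → true
  declared value > 10118 USD: 20930 > 10118 is true
Combine:
[1] true AND false AND true = false
[2.2] NOT true = false
[2] true AND false = false
[3] false AND false AND true = false
[4] true AND true AND true = true
[5] false AND false = false
[6] false AND false = false
[7.2] NOT true = false
[7] false AND false = false
[8.2] NOT true = false
[8] false AND false AND true = false
[root] false OR false OR false OR true OR false OR false OR false OR false = true
Overall: true → cleared

Cleared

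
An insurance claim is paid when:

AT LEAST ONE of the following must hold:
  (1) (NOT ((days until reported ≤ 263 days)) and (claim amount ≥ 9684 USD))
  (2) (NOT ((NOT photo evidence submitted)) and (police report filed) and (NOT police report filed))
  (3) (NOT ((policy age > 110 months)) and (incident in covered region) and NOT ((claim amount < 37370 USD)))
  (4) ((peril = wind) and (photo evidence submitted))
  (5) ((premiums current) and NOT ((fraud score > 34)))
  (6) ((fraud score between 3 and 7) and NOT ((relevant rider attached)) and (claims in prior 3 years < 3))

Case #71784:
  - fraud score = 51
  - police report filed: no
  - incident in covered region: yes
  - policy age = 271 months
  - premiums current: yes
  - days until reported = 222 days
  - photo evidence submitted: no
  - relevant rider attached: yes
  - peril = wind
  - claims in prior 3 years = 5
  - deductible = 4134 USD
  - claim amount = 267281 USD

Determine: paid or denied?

Atomic conditions:
  days until reported ≤ 263 days: 222 ≤ 263 is true
  claim amount ≥ 9684 USD: 267281 ≥ 9684 is true
  NOT photo evidence submitted: no → true
  police report filed: no → false
  NOT police report filed: no → true
  policy age > 110 months: 271 > 110 is true
  incident in covered region: yes → true
  claim amount < 37370 USD: 267281 < 37370 is false
  peril = wind: wind == wind is true
  photo evidence submitted: no → false
  premiums current: yes → true
  fraud score > 34: 51 > 34 is true
  fraud score between 3 and 7: 51 in [3, 7] is false
  relevant rider attached: yes → true
  claims in prior 3 years < 3: 5 < 3 is false
Combine:
[1.1] NOT true = false
[1] false AND true = false
[2.1] NOT true = false
[2] false AND false AND true = false
[3.1] NOT true = false
[3.3] NOT false = true
[3] false AND true AND true = false
[4] true AND false = false
[5.2] NOT true = false
[5] true AND false = false
[6.2] NOT true = false
[6] false AND false AND false = false
[root] false OR false OR false OR false OR false OR false = false
Overall: false → denied

Denied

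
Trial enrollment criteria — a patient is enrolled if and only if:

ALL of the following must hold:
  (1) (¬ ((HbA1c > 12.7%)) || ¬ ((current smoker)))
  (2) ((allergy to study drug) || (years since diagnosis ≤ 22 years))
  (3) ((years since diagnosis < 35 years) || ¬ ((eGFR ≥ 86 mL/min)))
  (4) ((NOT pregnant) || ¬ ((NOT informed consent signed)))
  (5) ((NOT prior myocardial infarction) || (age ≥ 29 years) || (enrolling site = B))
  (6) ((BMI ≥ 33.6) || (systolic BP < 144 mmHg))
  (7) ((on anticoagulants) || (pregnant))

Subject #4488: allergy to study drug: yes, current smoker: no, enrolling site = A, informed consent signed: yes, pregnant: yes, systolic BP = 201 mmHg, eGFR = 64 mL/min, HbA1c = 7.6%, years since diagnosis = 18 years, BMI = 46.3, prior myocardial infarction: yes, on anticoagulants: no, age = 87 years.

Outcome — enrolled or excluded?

Atomic conditions:
  HbA1c > 12.7%: 7.6 > 12.7 is false
  current smoker: no → false
  allergy to study drug: yes → true
  years since diagnosis ≤ 22 years: 18 ≤ 22 is true
  years since diagnosis < 35 years: 18 < 35 is true
  eGFR ≥ 86 mL/min: 64 ≥ 86 is false
  NOT pregnant: yes → false
  NOT informed consent signed: yes → false
  NOT prior myocardial infarction: yes → false
  age ≥ 29 years: 87 ≥ 29 is true
  enrolling site = B: A == B is false
  BMI ≥ 33.6: 46.3 ≥ 33.6 is true
  systolic BP < 144 mmHg: 201 < 144 is false
  on anticoagulants: no → false
  pregnant: yes → true
Combine:
[1.1] NOT false = true
[1.2] NOT false = true
[1] true OR true = true
[2] true OR true = true
[3.2] NOT false = true
[3] true OR true = true
[4.2] NOT false = true
[4] false OR true = true
[5] false OR true OR false = true
[6] true OR false = true
[7] false OR true = true
[root] true AND true AND true AND true AND true AND true AND true = true
Overall: true → enrolled

Enrolled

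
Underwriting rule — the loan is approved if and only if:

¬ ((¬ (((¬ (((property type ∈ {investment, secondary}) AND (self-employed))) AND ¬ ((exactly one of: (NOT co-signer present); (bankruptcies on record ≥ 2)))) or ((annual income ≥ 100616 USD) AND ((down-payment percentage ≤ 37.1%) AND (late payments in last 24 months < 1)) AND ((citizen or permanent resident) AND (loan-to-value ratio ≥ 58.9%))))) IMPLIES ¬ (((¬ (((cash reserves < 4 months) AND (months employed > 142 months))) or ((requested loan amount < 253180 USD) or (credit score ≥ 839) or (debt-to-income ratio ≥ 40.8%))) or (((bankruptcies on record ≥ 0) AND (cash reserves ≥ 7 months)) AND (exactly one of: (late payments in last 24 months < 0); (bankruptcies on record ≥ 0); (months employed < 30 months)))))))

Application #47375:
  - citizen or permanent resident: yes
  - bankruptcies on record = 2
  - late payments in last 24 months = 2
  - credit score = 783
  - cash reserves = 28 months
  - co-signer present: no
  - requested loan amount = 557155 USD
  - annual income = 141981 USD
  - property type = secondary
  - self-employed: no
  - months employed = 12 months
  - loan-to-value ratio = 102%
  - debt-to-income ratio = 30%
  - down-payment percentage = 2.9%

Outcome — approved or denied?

Denied

Atomic conditions:
  property type ∈ {investment, secondary}: secondary is in the set → true
  self-employed: no → false
  NOT co-signer present: no → true
  bankruptcies on record ≥ 2: 2 ≥ 2 is true
  annual income ≥ 100616 USD: 141981 ≥ 100616 is true
  down-payment percentage ≤ 37.1%: 2.9 ≤ 37.1 is true
  late payments in last 24 months < 1: 2 < 1 is false
  citizen or permanent resident: yes → true
  loan-to-value ratio ≥ 58.9%: 102 ≥ 58.9 is true
  cash reserves < 4 months: 28 < 4 is false
  months employed > 142 months: 12 > 142 is false
  requested loan amount < 253180 USD: 557155 < 253180 is false
  credit score ≥ 839: 783 ≥ 839 is false
  debt-to-income ratio ≥ 40.8%: 30 ≥ 40.8 is false
  bankruptcies on record ≥ 0: 2 ≥ 0 is true
  cash reserves ≥ 7 months: 28 ≥ 7 is true
  late payments in last 24 months < 0: 2 < 0 is false
  months employed < 30 months: 12 < 30 is true
Combine:
[1.1.1.1.1.1] true AND false = false
[1.1.1.1.1] NOT false = true
[1.1.1.1.2.1] exactly-one(true, true) = false
[1.1.1.1.2] NOT false = true
[1.1.1.1] true AND true = true
[1.1.1.2.2] true AND false = false
[1.1.1.2.3] true AND true = true
[1.1.1.2] true AND false AND true = false
[1.1.1] true OR false = true
[1.1] NOT true = false
[1.2.1.1.1.1] false AND false = false
[1.2.1.1.1] NOT false = true
[1.2.1.1.2] false OR false OR false = false
[1.2.1.1] true OR false = true
[1.2.1.2.1] true AND true = true
[1.2.1.2.2] exactly-one(false, true, true) = false
[1.2.1.2] true AND false = false
[1.2.1] true OR false = true
[1.2] NOT true = false
[1] false → false (antecedent false ⇒ implication holds) = true
[root] NOT true = false
Overall: false → denied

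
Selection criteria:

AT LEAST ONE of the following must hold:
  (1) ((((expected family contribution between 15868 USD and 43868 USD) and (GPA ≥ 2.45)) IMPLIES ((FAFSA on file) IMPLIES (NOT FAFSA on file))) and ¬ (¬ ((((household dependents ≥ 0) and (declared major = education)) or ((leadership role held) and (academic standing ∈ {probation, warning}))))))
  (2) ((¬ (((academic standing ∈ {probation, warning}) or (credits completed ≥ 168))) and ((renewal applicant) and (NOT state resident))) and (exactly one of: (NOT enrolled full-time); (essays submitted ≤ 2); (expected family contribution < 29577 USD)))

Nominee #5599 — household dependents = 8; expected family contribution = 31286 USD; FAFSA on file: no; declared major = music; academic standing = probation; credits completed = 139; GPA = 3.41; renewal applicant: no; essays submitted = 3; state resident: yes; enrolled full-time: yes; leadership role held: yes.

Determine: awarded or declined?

Atomic conditions:
  expected family contribution between 15868 USD and 43868 USD: 31286 in [15868, 43868] is true
  GPA ≥ 2.45: 3.41 ≥ 2.45 is true
  FAFSA on file: no → false
  NOT FAFSA on file: no → true
  household dependents ≥ 0: 8 ≥ 0 is true
  declared major = education: music == education is false
  leadership role held: yes → true
  academic standing ∈ {probation, warning}: probation is in the set → true
  credits completed ≥ 168: 139 ≥ 168 is false
  renewal applicant: no → false
  NOT state resident: yes → false
  NOT enrolled full-time: yes → false
  essays submitted ≤ 2: 3 ≤ 2 is false
  expected family contribution < 29577 USD: 31286 < 29577 is false
Combine:
[1.1.1] true AND true = true
[1.1.2] false → true (antecedent false ⇒ implication holds) = true
[1.1] true → true = true
[1.2.1.1.1] true AND false = false
[1.2.1.1.2] true AND true = true
[1.2.1.1] false OR true = true
[1.2.1] NOT true = false
[1.2] NOT false = true
[1] true AND true = true
[2.1.1.1] true OR false = true
[2.1.1] NOT true = false
[2.1.2] false AND false = false
[2.1] false AND false = false
[2.2] exactly-one(false, false, false) = false
[2] false AND false = false
[root] true OR false = true
Overall: true → awarded

Awarded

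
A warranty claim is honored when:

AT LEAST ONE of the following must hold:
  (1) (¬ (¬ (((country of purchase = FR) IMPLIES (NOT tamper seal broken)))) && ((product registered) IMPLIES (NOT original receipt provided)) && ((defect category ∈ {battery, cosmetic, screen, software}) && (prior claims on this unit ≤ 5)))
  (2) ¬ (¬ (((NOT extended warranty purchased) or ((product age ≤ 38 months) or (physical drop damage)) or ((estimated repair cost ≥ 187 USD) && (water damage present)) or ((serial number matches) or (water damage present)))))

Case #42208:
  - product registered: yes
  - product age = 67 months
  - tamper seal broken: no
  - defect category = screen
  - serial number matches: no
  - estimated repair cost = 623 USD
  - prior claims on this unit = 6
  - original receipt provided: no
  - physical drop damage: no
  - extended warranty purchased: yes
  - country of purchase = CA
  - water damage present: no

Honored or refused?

Refused

Atomic conditions:
  country of purchase = FR: CA == FR is false
  NOT tamper seal broken: no → true
  product registered: yes → true
  NOT original receipt provided: no → true
  defect category ∈ {battery, cosmetic, screen, software}: screen is in the set → true
  prior claims on this unit ≤ 5: 6 ≤ 5 is false
  NOT extended warranty purchased: yes → false
  product age ≤ 38 months: 67 ≤ 38 is false
  physical drop damage: no → false
  estimated repair cost ≥ 187 USD: 623 ≥ 187 is true
  water damage present: no → false
  serial number matches: no → false
Combine:
[1.1.1.1] false → true (antecedent false ⇒ implication holds) = true
[1.1.1] NOT true = false
[1.1] NOT false = true
[1.2] true → true = true
[1.3] true AND false = false
[1] true AND true AND false = false
[2.1.1.2] false OR false = false
[2.1.1.3] true AND false = false
[2.1.1.4] false OR false = false
[2.1.1] false OR false OR false OR false = false
[2.1] NOT false = true
[2] NOT true = false
[root] false OR false = false
Overall: false → refused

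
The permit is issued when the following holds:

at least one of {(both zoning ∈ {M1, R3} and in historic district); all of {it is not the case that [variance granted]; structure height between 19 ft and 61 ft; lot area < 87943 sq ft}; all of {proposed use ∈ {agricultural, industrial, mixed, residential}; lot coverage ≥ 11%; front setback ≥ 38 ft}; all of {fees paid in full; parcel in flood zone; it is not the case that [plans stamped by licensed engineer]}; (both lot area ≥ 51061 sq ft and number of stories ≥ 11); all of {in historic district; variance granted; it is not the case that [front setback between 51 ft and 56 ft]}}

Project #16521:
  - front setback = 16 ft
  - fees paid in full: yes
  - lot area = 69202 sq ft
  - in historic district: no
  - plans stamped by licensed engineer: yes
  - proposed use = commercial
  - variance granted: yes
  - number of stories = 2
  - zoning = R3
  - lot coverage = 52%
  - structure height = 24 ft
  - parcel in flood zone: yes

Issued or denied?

Atomic conditions:
  zoning ∈ {M1, R3}: R3 is in the set → true
  in historic district: no → false
  variance granted: yes → true
  structure height between 19 ft and 61 ft: 24 in [19, 61] is true
  lot area < 87943 sq ft: 69202 < 87943 is true
  proposed use ∈ {agricultural, industrial, mixed, residential}: commercial is not in the set → false
  lot coverage ≥ 11%: 52 ≥ 11 is true
  front setback ≥ 38 ft: 16 ≥ 38 is false
  fees paid in full: yes → true
  parcel in flood zone: yes → true
  plans stamped by licensed engineer: yes → true
  lot area ≥ 51061 sq ft: 69202 ≥ 51061 is true
  number of stories ≥ 11: 2 ≥ 11 is false
  front setback between 51 ft and 56 ft: 16 in [51, 56] is false
Combine:
[1] true AND false = false
[2.1] NOT true = false
[2] false AND true AND true = false
[3] false AND true AND false = false
[4.3] NOT true = false
[4] true AND true AND false = false
[5] true AND false = false
[6.3] NOT false = true
[6] false AND true AND true = false
[root] false OR false OR false OR false OR false OR false = false
Overall: false → denied

Denied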